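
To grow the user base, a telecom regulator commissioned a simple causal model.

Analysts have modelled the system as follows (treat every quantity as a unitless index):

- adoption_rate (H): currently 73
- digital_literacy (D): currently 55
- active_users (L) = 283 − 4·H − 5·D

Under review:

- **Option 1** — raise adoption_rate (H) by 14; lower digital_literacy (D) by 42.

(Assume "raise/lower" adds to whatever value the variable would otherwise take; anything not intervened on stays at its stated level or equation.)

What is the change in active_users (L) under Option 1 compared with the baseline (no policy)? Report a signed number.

154

Baseline:
  H = 73
  D = 55
  L = 283 − 4·73 − 5·55 = -284
Option 1 (H + 14, D − 42):
  H = 73 + 14 = 87
  D = 55 − 42 = 13
  L = 283 − 4·87 − 5·13 = -130
Change in L: -130 − (-284) = 154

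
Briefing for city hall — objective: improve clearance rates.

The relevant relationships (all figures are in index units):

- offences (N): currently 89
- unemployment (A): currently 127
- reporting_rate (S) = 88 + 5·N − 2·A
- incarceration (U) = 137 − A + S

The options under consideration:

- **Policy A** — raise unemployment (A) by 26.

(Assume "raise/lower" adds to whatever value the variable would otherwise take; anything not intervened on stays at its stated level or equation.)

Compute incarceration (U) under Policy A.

Policy A (A + 26):
  N = 89
  A = 127 + 26 = 153
  S = 88 + 5·89 − 2·153 = 227
  U = 137 − 153 + 227 = 211

211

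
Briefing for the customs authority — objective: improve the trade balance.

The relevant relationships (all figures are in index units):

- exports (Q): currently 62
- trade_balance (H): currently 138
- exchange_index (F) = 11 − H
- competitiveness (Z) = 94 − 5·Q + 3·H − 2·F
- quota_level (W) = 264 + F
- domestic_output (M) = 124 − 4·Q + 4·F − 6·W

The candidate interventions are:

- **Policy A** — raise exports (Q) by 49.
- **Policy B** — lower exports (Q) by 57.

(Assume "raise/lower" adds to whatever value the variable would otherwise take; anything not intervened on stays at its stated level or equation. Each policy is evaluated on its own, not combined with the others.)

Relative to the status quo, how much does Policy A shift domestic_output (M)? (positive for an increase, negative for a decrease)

-196

Baseline:
  Q = 62
  H = 138
  F = 11 − 138 = -127
  W = 264 + (-127) = 137
  M = 124 − 4·62 + 4·(-127) − 6·137 = -1454
Policy A (Q + 49):
  Q = 62 + 49 = 111
  H = 138
  F = 11 − 138 = -127
  W = 264 + (-127) = 137
  M = 124 − 4·111 + 4·(-127) − 6·137 = -1650
Change in M: -1650 − (-1454) = -196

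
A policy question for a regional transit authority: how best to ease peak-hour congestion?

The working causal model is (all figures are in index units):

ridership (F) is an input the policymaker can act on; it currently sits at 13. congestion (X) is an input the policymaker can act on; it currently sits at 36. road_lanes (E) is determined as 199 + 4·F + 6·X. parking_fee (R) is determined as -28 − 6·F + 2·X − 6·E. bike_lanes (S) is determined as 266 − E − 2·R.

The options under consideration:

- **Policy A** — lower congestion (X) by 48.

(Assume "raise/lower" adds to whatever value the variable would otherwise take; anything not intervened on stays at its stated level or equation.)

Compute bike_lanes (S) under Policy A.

Policy A (X − 48):
  F = 13
  X = 36 − 48 = -12
  E = 199 + 4·13 + 6·(-12) = 179
  R = -28 − 6·13 + 2·(-12) − 6·179 = -1204
  S = 266 − 179 − 2·(-1204) = 2495

2495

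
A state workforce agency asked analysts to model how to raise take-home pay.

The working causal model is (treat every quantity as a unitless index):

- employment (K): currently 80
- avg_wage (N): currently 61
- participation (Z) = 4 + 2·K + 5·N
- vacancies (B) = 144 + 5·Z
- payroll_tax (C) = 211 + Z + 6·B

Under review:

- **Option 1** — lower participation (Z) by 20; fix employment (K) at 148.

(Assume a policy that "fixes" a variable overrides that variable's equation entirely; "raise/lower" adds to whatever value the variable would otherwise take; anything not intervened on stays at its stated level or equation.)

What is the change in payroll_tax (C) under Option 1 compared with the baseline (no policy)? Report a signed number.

3596

Baseline:
  K = 80
  N = 61
  Z = 4 + 2·80 + 5·61 = 469
  B = 144 + 5·469 = 2489
  C = 211 + 469 + 6·2489 = 15614
Option 1 (Z − 20, K := 148):
  K = 148
  N = 61
  Z = 4 + 2·148 + 5·61 (−20 from intervention) = 585
  B = 144 + 5·585 = 3069
  C = 211 + 585 + 6·3069 = 19210
Change in C: 19210 − 15614 = 3596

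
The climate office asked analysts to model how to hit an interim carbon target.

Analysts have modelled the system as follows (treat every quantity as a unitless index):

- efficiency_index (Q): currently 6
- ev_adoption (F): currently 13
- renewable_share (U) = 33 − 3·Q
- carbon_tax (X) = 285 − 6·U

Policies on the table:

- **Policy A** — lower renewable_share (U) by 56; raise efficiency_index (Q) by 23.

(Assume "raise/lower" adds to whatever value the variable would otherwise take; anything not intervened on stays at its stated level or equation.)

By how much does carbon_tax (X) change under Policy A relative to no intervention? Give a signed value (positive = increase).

750

Baseline:
  Q = 6
  U = 33 − 3·6 = 15
  X = 285 − 6·15 = 195
Policy A (U − 56, Q + 23):
  Q = 6 + 23 = 29
  U = 33 − 3·29 (−56 from intervention) = -110
  X = 285 − 6·(-110) = 945
Change in X: 945 − 195 = 750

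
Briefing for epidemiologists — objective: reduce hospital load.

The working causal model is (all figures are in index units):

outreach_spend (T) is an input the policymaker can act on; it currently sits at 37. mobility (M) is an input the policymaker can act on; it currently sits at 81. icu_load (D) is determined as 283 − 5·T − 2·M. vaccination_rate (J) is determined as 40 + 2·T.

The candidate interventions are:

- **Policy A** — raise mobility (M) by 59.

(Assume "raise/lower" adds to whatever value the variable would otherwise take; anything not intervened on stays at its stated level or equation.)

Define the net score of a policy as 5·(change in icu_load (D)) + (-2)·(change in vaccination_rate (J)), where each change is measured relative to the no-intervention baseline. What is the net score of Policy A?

-590

Baseline:
  T = 37
  M = 81
  D = 283 − 5·37 − 2·81 = -64
  J = 40 + 2·37 = 114
Policy A (M + 59):
  T = 37
  M = 81 + 59 = 140
  D = 283 − 5·37 − 2·140 = -182
  J = 40 + 2·37 = 114
ΔD = -182 − (-64) = -118; ΔJ = 114 − 114 = 0
Score = 5·(-118) + (-2)·0 = -590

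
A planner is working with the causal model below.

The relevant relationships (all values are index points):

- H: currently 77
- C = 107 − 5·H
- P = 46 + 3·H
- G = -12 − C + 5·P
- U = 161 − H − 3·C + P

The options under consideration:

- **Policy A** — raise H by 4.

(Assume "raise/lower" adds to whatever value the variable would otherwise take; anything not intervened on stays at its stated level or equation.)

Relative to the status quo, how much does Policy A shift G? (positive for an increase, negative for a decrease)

Baseline:
  H = 77
  C = 107 − 5·77 = -278
  P = 46 + 3·77 = 277
  G = -12 − (-278) + 5·277 = 1651
Policy A (H + 4):
  H = 77 + 4 = 81
  C = 107 − 5·81 = -298
  P = 46 + 3·81 = 289
  G = -12 − (-298) + 5·289 = 1731
Change in G: 1731 − 1651 = 80

80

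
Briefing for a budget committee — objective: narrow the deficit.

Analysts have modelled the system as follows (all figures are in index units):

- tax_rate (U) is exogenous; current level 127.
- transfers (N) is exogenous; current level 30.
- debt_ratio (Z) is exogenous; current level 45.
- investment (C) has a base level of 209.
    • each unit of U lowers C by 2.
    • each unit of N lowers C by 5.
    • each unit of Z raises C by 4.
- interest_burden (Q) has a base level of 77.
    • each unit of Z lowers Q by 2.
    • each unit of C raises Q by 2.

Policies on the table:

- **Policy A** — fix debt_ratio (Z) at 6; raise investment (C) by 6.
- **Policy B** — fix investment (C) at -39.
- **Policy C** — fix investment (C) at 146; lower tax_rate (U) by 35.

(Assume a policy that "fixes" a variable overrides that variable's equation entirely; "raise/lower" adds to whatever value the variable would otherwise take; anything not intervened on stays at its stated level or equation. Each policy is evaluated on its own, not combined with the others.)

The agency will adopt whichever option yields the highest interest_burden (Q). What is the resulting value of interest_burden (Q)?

279

Policy A (Z := 6, C + 6):
  U = 127
  N = 30
  Z = 6
  C = 209 − 2·127 − 5·30 + 4·6 (+6 from intervention) = -165
  Q = 77 − 2·6 + 2·(-165) = -265
Policy B (C := -39):
  U = 127
  N = 30
  Z = 45
  C = -39
  Q = 77 − 2·45 + 2·(-39) = -91
Policy C (C := 146, U − 35):
  U = 127 − 35 = 92
  N = 30
  Z = 45
  C = 146
  Q = 77 − 2·45 + 2·146 = 279
Comparing — Policy A: Q=-265, Policy B: Q=-91, Policy C: Q=279. Highest is 279 (Policy C).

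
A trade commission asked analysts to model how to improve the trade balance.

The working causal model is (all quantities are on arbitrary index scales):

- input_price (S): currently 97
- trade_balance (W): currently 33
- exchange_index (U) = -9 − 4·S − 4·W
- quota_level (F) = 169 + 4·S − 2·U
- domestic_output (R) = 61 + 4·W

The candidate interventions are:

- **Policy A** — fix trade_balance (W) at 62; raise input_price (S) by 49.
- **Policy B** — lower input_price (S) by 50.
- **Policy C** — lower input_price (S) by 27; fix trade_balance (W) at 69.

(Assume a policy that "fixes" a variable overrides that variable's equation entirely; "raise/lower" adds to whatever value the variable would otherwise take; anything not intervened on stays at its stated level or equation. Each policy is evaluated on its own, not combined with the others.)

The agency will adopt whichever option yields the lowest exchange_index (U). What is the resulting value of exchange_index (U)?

Policy A (W := 62, S + 49):
  S = 97 + 49 = 146
  W = 62
  U = -9 − 4·146 − 4·62 = -841
Policy B (S − 50):
  S = 97 − 50 = 47
  W = 33
  U = -9 − 4·47 − 4·33 = -329
Policy C (S − 27, W := 69):
  S = 97 − 27 = 70
  W = 69
  U = -9 − 4·70 − 4·69 = -565
Comparing — Policy A: U=-841, Policy B: U=-329, Policy C: U=-565. Lowest is -841 (Policy A).

-841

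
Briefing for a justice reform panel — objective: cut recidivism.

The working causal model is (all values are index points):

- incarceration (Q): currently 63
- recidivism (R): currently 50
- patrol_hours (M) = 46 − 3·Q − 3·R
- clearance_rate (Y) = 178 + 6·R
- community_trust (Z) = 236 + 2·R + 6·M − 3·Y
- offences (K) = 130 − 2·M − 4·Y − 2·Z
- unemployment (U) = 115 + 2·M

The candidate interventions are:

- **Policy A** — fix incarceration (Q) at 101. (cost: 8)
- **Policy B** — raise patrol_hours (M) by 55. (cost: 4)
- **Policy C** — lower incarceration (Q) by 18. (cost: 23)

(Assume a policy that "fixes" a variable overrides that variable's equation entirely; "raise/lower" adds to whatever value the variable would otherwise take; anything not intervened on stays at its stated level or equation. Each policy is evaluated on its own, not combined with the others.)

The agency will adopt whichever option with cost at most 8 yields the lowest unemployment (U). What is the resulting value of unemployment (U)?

-699

Policy A (Q := 101):
  Q = 101
  R = 50
  M = 46 − 3·101 − 3·50 = -407
  U = 115 + 2·(-407) = -699
Policy B (M + 55):
  Q = 63
  R = 50
  M = 46 − 3·63 − 3·50 (+55 from intervention) = -238
  U = 115 + 2·(-238) = -361
Comparing — Policy A: U=-699, Policy B: U=-361. Lowest is -699 (Policy A).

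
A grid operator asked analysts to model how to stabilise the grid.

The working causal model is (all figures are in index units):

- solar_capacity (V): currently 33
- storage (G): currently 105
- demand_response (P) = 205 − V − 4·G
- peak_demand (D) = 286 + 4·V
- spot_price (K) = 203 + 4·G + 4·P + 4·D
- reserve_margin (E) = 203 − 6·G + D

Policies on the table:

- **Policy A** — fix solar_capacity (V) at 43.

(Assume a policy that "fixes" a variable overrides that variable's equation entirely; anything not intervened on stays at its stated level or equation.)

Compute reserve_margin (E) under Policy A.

31

Policy A (V := 43):
  V = 43
  G = 105
  D = 286 + 4·43 = 458
  E = 203 − 6·105 + 458 = 31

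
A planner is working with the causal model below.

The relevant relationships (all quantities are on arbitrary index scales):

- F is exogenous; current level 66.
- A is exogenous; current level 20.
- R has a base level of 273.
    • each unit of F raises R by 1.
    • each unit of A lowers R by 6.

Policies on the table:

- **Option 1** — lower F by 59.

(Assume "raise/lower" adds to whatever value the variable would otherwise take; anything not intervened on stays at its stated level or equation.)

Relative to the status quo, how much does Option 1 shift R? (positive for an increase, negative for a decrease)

-59

Baseline:
  F = 66
  A = 20
  R = 273 + 66 − 6·20 = 219
Option 1 (F − 59):
  F = 66 − 59 = 7
  A = 20
  R = 273 + 7 − 6·20 = 160
Change in R: 160 − 219 = -59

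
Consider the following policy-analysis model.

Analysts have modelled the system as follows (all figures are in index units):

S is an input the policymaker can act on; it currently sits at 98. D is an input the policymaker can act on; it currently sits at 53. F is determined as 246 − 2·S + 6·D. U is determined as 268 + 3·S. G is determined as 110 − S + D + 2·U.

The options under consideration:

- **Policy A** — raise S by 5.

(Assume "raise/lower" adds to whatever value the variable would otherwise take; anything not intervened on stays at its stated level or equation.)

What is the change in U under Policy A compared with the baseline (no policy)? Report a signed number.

Baseline:
  S = 98
  U = 268 + 3·98 = 562
Policy A (S + 5):
  S = 98 + 5 = 103
  U = 268 + 3·103 = 577
Change in U: 577 − 562 = 15

15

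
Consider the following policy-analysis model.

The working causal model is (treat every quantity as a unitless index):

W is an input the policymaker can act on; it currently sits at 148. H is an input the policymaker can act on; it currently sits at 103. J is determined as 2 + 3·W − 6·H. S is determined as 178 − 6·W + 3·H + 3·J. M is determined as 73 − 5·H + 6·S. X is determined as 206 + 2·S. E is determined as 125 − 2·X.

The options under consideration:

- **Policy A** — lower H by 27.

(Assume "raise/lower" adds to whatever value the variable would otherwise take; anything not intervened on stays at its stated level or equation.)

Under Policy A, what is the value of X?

Policy A (H − 27):
  W = 148
  H = 103 − 27 = 76
  J = 2 + 3·148 − 6·76 = -10
  S = 178 − 6·148 + 3·76 + 3·(-10) = -512
  X = 206 + 2·(-512) = -818

-818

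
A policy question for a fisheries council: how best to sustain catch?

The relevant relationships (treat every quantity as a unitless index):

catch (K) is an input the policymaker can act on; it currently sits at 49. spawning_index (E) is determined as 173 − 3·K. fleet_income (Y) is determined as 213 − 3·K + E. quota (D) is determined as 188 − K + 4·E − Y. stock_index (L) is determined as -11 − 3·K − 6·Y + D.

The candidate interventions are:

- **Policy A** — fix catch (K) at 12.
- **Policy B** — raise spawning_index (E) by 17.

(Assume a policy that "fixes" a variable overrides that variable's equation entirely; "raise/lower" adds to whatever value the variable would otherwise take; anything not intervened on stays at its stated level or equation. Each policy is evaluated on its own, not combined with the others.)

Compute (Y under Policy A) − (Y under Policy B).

Policy A (K := 12):
  K = 12
  E = 173 − 3·12 = 137
  Y = 213 − 3·12 + 137 = 314
Policy B (E + 17):
  K = 49
  E = 173 − 3·49 (+17 from intervention) = 43
  Y = 213 − 3·49 + 43 = 109
Y: 314 − 109 = 205

205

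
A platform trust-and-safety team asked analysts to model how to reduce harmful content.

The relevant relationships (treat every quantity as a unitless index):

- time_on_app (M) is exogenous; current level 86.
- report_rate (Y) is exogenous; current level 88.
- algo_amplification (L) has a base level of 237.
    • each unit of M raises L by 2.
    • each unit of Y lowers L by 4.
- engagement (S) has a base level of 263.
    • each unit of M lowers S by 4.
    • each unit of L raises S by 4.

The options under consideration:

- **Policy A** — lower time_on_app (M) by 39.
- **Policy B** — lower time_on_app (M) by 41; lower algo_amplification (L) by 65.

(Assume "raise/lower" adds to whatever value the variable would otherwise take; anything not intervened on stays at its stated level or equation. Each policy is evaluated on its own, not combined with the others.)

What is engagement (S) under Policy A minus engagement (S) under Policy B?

268

Policy A (M − 39):
  M = 86 − 39 = 47
  Y = 88
  L = 237 + 2·47 − 4·88 = -21
  S = 263 − 4·47 + 4·(-21) = -9
Policy B (M − 41, L − 65):
  M = 86 − 41 = 45
  Y = 88
  L = 237 + 2·45 − 4·88 (−65 from intervention) = -90
  S = 263 − 4·45 + 4·(-90) = -277
S: -9 − (-277) = 268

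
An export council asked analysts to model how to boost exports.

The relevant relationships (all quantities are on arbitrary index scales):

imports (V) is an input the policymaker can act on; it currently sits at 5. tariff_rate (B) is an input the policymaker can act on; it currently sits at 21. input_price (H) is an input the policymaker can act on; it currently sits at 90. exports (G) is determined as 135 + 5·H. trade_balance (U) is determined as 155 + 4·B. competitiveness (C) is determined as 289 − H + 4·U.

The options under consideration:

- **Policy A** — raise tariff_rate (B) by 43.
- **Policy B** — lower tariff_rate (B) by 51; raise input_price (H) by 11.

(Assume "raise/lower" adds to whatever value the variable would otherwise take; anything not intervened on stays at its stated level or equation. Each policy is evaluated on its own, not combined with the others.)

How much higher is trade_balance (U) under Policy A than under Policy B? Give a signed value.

Policy A (B + 43):
  B = 21 + 43 = 64
  U = 155 + 4·64 = 411
Policy B (B − 51, H + 11):
  B = 21 − 51 = -30
  U = 155 + 4·(-30) = 35
U: 411 − 35 = 376

376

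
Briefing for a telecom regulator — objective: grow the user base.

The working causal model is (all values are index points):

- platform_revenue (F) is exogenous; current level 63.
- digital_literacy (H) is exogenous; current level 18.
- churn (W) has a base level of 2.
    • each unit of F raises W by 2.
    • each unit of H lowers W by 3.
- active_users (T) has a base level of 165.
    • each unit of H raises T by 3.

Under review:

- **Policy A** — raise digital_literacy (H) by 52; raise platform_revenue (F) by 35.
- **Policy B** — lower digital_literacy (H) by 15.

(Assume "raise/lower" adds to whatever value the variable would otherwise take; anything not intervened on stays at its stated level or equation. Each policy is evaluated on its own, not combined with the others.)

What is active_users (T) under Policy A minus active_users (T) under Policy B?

Policy A (H + 52, F + 35):
  H = 18 + 52 = 70
  T = 165 + 3·70 = 375
Policy B (H − 15):
  H = 18 − 15 = 3
  T = 165 + 3·3 = 174
T: 375 − 174 = 201

201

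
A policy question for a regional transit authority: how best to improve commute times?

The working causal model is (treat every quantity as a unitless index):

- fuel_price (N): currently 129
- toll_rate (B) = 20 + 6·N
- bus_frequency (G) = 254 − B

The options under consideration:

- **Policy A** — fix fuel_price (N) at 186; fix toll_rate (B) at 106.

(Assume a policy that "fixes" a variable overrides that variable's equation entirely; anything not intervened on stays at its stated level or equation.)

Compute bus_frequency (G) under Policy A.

Policy A (N := 186, B := 106):
  N = 186
  B = 106
  G = 254 − 106 = 148

148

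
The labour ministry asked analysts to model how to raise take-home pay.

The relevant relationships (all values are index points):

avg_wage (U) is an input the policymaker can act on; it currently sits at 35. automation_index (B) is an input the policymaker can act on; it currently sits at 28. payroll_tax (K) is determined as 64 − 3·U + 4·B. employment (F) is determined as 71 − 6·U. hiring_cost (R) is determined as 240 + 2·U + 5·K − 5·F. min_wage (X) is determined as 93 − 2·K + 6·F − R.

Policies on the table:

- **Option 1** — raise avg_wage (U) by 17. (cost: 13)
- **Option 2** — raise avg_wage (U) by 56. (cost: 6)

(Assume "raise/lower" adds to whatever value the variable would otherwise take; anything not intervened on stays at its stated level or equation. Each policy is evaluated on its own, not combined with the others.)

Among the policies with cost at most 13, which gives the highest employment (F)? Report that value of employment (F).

Option 1 (U + 17):
  U = 35 + 17 = 52
  F = 71 − 6·52 = -241
Option 2 (U + 56):
  U = 35 + 56 = 91
  F = 71 − 6·91 = -475
Comparing — Option 1: F=-241, Option 2: F=-475. Highest is -241 (Option 1).

-241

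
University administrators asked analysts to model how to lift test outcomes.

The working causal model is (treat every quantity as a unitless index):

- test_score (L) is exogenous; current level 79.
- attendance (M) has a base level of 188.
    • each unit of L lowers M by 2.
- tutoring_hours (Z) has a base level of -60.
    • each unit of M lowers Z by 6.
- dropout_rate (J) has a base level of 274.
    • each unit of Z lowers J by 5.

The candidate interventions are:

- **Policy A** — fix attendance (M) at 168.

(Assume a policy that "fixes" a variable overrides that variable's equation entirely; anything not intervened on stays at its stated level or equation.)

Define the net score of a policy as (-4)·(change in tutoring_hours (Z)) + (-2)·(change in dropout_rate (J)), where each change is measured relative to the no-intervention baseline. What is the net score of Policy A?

-4968

Baseline:
  L = 79
  M = 188 − 2·79 = 30
  Z = -60 − 6·30 = -240
  J = 274 − 5·(-240) = 1474
Policy A (M := 168):
  L = 79
  M = 168
  Z = -60 − 6·168 = -1068
  J = 274 − 5·(-1068) = 5614
ΔZ = -1068 − (-240) = -828; ΔJ = 5614 − 1474 = 4140
Score = (-4)·(-828) + (-2)·4140 = -4968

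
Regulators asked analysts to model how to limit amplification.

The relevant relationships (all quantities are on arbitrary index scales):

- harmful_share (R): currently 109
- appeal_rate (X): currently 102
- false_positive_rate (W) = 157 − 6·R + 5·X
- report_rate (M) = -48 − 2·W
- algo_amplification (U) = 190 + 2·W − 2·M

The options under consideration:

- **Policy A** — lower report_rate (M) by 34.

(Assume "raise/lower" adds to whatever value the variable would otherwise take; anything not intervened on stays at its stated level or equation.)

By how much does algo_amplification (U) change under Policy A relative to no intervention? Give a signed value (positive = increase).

Baseline:
  R = 109
  X = 102
  W = 157 − 6·109 + 5·102 = 13
  M = -48 − 2·13 = -74
  U = 190 + 2·13 − 2·(-74) = 364
Policy A (M − 34):
  R = 109
  X = 102
  W = 157 − 6·109 + 5·102 = 13
  M = -48 − 2·13 (−34 from intervention) = -108
  U = 190 + 2·13 − 2·(-108) = 432
Change in U: 432 − 364 = 68

68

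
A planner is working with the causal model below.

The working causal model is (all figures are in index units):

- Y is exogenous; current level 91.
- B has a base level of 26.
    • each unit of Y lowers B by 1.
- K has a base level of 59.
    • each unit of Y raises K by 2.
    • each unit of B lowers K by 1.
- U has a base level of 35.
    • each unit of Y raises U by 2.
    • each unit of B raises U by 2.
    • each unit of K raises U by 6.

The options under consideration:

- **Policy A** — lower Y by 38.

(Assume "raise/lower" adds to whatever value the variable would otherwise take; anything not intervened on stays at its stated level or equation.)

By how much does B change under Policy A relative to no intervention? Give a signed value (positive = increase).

38

Baseline:
  Y = 91
  B = 26 − 91 = -65
Policy A (Y − 38):
  Y = 91 − 38 = 53
  B = 26 − 53 = -27
Change in B: -27 − (-65) = 38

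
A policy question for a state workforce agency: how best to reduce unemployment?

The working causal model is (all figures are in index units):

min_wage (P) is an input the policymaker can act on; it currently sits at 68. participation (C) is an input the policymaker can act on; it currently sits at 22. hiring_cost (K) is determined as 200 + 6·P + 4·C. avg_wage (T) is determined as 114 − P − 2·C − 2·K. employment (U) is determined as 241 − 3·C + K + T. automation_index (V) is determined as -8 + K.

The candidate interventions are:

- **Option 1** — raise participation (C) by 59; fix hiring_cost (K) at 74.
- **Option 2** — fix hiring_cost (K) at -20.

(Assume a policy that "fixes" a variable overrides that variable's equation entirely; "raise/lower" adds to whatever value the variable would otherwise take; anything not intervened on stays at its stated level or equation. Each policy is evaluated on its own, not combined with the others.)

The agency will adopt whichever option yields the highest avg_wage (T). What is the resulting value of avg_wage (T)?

Option 1 (C + 59, K := 74):
  P = 68
  C = 22 + 59 = 81
  K = 74
  T = 114 − 68 − 2·81 − 2·74 = -264
Option 2 (K := -20):
  P = 68
  C = 22
  K = -20
  T = 114 − 68 − 2·22 − 2·(-20) = 42
Comparing — Option 1: T=-264, Option 2: T=42. Highest is 42 (Option 2).

42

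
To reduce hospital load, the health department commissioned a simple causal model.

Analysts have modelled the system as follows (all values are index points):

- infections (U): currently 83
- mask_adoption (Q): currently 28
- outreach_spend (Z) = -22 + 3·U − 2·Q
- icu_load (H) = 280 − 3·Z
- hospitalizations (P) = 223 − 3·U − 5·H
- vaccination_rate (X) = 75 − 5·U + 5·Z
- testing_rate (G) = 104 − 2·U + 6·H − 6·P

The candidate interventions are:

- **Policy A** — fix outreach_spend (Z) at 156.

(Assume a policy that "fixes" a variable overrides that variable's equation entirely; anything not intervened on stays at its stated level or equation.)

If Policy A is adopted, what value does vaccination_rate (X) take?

Policy A (Z := 156):
  U = 83
  Q = 28
  Z = 156
  X = 75 − 5·83 + 5·156 = 440

440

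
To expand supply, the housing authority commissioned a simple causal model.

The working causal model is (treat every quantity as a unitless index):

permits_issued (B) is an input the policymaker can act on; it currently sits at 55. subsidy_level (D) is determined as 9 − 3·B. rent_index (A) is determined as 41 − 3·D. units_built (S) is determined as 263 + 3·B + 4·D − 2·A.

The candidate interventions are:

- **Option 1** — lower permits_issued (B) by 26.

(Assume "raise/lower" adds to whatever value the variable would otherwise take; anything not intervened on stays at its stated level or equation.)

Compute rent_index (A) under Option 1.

Option 1 (B − 26):
  B = 55 − 26 = 29
  D = 9 − 3·29 = -78
  A = 41 − 3·(-78) = 275

275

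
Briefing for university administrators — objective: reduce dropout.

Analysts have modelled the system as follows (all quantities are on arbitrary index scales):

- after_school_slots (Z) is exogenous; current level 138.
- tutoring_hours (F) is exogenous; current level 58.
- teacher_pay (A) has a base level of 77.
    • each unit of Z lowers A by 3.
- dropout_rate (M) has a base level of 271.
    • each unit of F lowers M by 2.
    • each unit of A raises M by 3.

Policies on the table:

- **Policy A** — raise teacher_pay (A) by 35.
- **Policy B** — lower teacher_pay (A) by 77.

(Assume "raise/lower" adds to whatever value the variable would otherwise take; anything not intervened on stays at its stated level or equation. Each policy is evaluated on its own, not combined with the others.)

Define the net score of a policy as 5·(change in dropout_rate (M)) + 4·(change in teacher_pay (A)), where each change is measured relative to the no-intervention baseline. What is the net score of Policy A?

665

Baseline:
  Z = 138
  F = 58
  A = 77 − 3·138 = -337
  M = 271 − 2·58 + 3·(-337) = -856
Policy A (A + 35):
  Z = 138
  F = 58
  A = 77 − 3·138 (+35 from intervention) = -302
  M = 271 − 2·58 + 3·(-302) = -751
ΔM = -751 − (-856) = 105; ΔA = -302 − (-337) = 35
Score = 5·105 + 4·35 = 665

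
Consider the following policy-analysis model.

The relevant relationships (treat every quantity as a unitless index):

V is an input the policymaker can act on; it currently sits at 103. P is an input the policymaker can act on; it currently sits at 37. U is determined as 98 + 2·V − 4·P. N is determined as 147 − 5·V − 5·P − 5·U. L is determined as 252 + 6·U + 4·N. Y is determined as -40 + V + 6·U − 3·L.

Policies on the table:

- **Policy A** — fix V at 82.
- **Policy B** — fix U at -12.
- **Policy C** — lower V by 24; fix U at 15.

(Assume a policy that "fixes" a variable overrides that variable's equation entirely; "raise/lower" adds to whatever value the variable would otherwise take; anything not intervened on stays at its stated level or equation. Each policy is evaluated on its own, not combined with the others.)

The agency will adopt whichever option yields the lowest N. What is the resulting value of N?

-1018

Policy A (V := 82):
  V = 82
  P = 37
  U = 98 + 2·82 − 4·37 = 114
  N = 147 − 5·82 − 5·37 − 5·114 = -1018
Policy B (U := -12):
  V = 103
  P = 37
  U = -12
  N = 147 − 5·103 − 5·37 − 5·(-12) = -493
Policy C (V − 24, U := 15):
  V = 103 − 24 = 79
  P = 37
  U = 15
  N = 147 − 5·79 − 5·37 − 5·15 = -508
Comparing — Policy A: N=-1018, Policy B: N=-493, Policy C: N=-508. Lowest is -1018 (Policy A).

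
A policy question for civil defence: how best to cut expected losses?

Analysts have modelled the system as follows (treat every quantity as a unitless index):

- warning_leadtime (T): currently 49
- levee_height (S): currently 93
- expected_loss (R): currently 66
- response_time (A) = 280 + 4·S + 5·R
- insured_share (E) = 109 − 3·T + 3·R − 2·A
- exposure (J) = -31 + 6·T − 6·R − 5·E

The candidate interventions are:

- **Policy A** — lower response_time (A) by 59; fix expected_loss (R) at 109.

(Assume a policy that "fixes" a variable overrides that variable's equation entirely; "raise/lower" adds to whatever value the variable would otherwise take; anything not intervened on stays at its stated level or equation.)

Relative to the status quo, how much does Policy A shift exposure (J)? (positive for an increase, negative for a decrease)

657

Baseline:
  T = 49
  S = 93
  R = 66
  A = 280 + 4·93 + 5·66 = 982
  E = 109 − 3·49 + 3·66 − 2·982 = -1804
  J = -31 + 6·49 − 6·66 − 5·(-1804) = 8887
Policy A (A − 59, R := 109):
  T = 49
  S = 93
  R = 109
  A = 280 + 4·93 + 5·109 (−59 from intervention) = 1138
  E = 109 − 3·49 + 3·109 − 2·1138 = -1987
  J = -31 + 6·49 − 6·109 − 5·(-1987) = 9544
Change in J: 9544 − 8887 = 657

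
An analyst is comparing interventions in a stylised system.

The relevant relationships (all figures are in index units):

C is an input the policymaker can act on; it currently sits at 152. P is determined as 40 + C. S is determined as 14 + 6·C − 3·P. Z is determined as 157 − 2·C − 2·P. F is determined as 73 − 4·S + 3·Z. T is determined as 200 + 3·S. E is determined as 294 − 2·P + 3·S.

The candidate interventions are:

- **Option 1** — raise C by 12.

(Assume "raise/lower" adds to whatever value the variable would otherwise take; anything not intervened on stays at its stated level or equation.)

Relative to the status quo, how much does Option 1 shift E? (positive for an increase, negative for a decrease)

Baseline:
  C = 152
  P = 40 + 152 = 192
  S = 14 + 6·152 − 3·192 = 350
  E = 294 − 2·192 + 3·350 = 960
Option 1 (C + 12):
  C = 152 + 12 = 164
  P = 40 + 164 = 204
  S = 14 + 6·164 − 3·204 = 386
  E = 294 − 2·204 + 3·386 = 1044
Change in E: 1044 − 960 = 84

84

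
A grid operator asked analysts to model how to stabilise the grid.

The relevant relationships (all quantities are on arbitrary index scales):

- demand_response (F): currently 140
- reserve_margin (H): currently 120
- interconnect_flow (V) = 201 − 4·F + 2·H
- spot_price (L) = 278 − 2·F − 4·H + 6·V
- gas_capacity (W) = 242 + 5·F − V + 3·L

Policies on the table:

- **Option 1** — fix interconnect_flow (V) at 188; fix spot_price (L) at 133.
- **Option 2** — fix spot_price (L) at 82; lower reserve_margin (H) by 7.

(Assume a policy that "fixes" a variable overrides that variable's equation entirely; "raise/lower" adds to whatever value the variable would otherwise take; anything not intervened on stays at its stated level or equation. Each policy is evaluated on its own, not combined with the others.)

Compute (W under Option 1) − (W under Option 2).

Option 1 (V := 188, L := 133):
  F = 140
  H = 120
  V = 188
  L = 133
  W = 242 + 5·140 − 188 + 3·133 = 1153
Option 2 (L := 82, H − 7):
  F = 140
  H = 120 − 7 = 113
  V = 201 − 4·140 + 2·113 = -133
  L = 82
  W = 242 + 5·140 − (-133) + 3·82 = 1321
W: 1153 − 1321 = -168

-168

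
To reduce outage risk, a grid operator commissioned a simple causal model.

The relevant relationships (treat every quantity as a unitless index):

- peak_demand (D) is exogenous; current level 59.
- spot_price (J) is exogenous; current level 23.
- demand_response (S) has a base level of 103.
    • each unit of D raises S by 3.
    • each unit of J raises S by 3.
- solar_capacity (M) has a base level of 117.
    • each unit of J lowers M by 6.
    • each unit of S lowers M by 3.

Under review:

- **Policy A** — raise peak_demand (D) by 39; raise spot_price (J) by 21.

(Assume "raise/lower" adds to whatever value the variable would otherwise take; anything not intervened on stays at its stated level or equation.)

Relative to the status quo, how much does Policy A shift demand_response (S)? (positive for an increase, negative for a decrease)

180

Baseline:
  D = 59
  J = 23
  S = 103 + 3·59 + 3·23 = 349
Policy A (D + 39, J + 21):
  D = 59 + 39 = 98
  J = 23 + 21 = 44
  S = 103 + 3·98 + 3·44 = 529
Change in S: 529 − 349 = 180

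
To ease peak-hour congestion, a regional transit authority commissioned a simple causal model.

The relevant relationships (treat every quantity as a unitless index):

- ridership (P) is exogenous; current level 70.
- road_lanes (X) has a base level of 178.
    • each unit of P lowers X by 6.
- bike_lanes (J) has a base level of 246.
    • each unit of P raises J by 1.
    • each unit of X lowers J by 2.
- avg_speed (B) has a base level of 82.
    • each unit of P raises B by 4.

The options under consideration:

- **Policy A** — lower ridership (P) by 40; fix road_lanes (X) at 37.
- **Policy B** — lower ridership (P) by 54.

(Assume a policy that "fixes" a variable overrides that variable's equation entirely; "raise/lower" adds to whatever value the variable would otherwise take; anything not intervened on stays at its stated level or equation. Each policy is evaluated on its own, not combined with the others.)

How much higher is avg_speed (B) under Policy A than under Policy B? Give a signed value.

56

Policy A (P − 40, X := 37):
  P = 70 − 40 = 30
  B = 82 + 4·30 = 202
Policy B (P − 54):
  P = 70 − 54 = 16
  B = 82 + 4·16 = 146
B: 202 − 146 = 56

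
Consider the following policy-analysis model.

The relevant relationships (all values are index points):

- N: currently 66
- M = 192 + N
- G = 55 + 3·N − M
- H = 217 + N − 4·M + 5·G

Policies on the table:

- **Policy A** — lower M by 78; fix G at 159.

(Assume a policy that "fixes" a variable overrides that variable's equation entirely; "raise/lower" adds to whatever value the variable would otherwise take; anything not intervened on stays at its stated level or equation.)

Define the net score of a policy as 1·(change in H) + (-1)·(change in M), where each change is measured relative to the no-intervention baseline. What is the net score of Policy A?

Baseline:
  N = 66
  M = 192 + 66 = 258
  G = 55 + 3·66 − 258 = -5
  H = 217 + 66 − 4·258 + 5·(-5) = -774
Policy A (M − 78, G := 159):
  N = 66
  M = 192 + 66 (−78 from intervention) = 180
  G = 159
  H = 217 + 66 − 4·180 + 5·159 = 358
ΔH = 358 − (-774) = 1132; ΔM = 180 − 258 = -78
Score = 1·1132 + (-1)·(-78) = 1210

1210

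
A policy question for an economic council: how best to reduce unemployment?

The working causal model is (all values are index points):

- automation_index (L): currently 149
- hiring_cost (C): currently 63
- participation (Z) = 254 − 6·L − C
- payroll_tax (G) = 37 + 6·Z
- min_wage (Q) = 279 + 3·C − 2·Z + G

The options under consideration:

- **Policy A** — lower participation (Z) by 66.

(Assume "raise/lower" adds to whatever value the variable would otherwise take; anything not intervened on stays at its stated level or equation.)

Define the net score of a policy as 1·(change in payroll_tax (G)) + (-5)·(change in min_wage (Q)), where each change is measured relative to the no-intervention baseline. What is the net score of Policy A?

924

Baseline:
  L = 149
  C = 63
  Z = 254 − 6·149 − 63 = -703
  G = 37 + 6·(-703) = -4181
  Q = 279 + 3·63 − 2·(-703) + (-4181) = -2307
Policy A (Z − 66):
  L = 149
  C = 63
  Z = 254 − 6·149 − 63 (−66 from intervention) = -769
  G = 37 + 6·(-769) = -4577
  Q = 279 + 3·63 − 2·(-769) + (-4577) = -2571
ΔG = -4577 − (-4181) = -396; ΔQ = -2571 − (-2307) = -264
Score = 1·(-396) + (-5)·(-264) = 924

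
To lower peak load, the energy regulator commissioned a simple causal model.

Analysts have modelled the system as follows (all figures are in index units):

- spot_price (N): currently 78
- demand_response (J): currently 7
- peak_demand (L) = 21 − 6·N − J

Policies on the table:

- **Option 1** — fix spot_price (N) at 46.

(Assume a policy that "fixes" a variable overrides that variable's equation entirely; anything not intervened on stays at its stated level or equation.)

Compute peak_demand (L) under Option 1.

-262

Option 1 (N := 46):
  N = 46
  J = 7
  L = 21 − 6·46 − 7 = -262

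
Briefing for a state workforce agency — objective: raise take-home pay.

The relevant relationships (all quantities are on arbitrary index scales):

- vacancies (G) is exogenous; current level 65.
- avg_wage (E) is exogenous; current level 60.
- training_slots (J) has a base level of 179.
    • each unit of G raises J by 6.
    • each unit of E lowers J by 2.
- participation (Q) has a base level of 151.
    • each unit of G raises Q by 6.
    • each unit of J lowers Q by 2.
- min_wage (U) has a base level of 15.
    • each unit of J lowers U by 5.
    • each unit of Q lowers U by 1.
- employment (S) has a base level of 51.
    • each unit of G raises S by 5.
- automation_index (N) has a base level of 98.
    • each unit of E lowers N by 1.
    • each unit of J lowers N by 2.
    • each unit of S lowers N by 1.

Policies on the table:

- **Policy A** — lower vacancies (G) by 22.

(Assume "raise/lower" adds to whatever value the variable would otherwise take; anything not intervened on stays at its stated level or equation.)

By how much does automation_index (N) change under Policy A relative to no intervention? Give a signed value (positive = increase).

374

Baseline:
  G = 65
  E = 60
  J = 179 + 6·65 − 2·60 = 449
  S = 51 + 5·65 = 376
  N = 98 − 60 − 2·449 − 376 = -1236
Policy A (G − 22):
  G = 65 − 22 = 43
  E = 60
  J = 179 + 6·43 − 2·60 = 317
  S = 51 + 5·43 = 266
  N = 98 − 60 − 2·317 − 266 = -862
Change in N: -862 − (-1236) = 374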